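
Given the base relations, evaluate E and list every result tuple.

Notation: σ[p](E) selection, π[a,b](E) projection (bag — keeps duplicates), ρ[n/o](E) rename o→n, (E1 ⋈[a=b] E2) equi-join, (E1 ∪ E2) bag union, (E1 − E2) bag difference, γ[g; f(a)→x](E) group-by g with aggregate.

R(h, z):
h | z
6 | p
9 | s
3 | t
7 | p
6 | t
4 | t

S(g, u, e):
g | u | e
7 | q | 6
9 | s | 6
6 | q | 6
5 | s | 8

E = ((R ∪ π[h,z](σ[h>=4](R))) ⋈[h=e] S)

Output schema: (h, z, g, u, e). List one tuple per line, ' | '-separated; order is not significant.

Subexpression sizes:
  R → 6
  R → 6
  σ[h>=4](R) → 5
  π[h,z](σ[h>=4](R)) → 5
  (R ∪ π[h,z](σ[h>=4](R))) → 11
  S → 4
  ((R ∪ π[h,z](σ[h>=4](R))) ⋈[h=e] S) → 12

== RESULT ==
h | z | g | u | e
6 | p | 6 | q | 6
6 | p | 6 | q | 6
6 | p | 7 | q | 6
6 | p | 7 | q | 6
6 | p | 9 | s | 6
6 | p | 9 | s | 6
6 | t | 6 | q | 6
6 | t | 6 | q | 6
6 | t | 7 | q | 6
6 | t | 7 | q | 6
6 | t | 9 | s | 6
6 | t | 9 | s | 6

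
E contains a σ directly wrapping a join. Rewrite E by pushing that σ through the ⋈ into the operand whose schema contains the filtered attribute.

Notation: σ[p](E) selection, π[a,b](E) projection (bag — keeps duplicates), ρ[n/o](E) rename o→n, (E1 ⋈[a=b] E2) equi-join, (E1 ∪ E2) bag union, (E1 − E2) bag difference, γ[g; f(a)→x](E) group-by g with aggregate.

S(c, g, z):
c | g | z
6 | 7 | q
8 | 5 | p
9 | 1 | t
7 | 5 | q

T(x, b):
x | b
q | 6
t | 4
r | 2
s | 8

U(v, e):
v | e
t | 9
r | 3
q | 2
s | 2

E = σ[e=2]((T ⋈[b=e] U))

σ filters on e, owned by the right side.
E' = (T ⋈[b=e] σ[e=2](U))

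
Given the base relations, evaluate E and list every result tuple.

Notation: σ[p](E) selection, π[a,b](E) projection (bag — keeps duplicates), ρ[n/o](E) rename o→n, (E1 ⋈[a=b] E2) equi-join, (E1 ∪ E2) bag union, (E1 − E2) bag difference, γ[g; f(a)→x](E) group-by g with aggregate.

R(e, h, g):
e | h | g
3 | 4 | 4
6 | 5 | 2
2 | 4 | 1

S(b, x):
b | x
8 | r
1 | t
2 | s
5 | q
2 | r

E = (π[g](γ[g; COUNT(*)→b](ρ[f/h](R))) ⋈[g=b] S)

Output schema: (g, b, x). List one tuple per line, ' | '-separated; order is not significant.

Subexpression sizes:
  R → 3
  ρ[f/h](R) → 3
  γ[g; COUNT(*)→b](ρ[f/h](R)) → 3
  π[g](γ[g; COUNT(*)→b](ρ[f/h](R))) → 3
  S → 5
  (π[g](γ[g; COUNT(*)→b](ρ[f/h](R))) ⋈[g=b] S) → 3

== RESULT ==
g | b | x
1 | 1 | t
2 | 2 | r
2 | 2 | s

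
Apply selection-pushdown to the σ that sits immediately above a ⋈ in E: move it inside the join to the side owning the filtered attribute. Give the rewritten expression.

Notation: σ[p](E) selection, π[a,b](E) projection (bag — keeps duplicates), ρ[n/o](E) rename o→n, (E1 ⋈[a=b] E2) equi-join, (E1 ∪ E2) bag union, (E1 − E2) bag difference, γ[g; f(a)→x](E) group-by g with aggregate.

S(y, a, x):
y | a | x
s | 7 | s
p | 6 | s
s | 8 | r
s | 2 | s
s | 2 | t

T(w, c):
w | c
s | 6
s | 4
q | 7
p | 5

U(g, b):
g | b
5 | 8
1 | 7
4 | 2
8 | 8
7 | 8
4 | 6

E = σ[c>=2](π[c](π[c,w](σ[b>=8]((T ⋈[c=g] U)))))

σ filters on b, owned by the right side.
E' = σ[c>=2](π[c](π[c,w]((T ⋈[c=g] σ[b>=8](U)))))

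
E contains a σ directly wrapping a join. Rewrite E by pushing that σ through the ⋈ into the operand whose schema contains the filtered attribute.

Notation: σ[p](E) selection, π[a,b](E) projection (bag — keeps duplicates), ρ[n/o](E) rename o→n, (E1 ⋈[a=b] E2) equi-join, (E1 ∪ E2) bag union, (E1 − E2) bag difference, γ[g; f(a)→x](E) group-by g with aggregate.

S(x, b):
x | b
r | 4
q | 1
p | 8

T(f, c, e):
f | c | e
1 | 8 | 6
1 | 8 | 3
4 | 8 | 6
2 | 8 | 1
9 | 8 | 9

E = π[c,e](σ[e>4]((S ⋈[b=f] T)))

σ filters on e, owned by the right side.
E' = π[c,e]((S ⋈[b=f] σ[e>4](T)))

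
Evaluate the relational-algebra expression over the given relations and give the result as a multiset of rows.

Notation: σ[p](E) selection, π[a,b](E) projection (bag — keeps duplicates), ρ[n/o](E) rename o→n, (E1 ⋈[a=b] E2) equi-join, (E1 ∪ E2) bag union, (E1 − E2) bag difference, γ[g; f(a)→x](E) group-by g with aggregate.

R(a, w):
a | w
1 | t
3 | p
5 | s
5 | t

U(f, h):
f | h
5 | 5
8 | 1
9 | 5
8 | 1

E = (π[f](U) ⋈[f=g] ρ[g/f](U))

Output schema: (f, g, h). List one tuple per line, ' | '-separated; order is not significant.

Per-node cardinality:
  U → 4
  π[f](U) → 4
  U → 4
  ρ[g/f](U) → 4
  (π[f](U) ⋈[f=g] ρ[g/f](U)) → 6

== RESULT ==
f | g | h
5 | 5 | 5
8 | 8 | 1
8 | 8 | 1
8 | 8 | 1
8 | 8 | 1
9 | 9 | 5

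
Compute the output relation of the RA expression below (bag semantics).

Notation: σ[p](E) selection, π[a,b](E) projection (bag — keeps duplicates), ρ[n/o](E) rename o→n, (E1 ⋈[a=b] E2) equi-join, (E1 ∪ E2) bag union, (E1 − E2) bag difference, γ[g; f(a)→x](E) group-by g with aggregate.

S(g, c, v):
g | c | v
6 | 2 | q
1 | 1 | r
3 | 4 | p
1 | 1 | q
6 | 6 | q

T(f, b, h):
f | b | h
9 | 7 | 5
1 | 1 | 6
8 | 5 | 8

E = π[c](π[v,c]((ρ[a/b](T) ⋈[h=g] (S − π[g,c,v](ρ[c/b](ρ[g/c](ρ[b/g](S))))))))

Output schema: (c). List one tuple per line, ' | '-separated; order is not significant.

Row counts bottom-up:
  T → 3
  ρ[a/b](T) → 3
  S → 5
  S → 5
  ρ[b/g](S) → 5
  ρ[g/c](ρ[b/g](S)) → 5
  ρ[c/b](ρ[g/c](ρ[b/g](S))) → 5
  π[g,c,v](ρ[c/b](ρ[g/c](ρ[b/g](S)))) → 5
  (S − π[g,c,v](ρ[c/b](ρ[g/c](ρ[b/g](S))))) → 2
  (ρ[a/b](T) ⋈[h=g] (S − π[g,c,v](ρ[c/b](ρ[g/c](ρ[b/g](S)))))) → 1
  π[v,c]((ρ[a/b](T) ⋈[h=g] (S − π[g,c,v](ρ[c/b](ρ[g/c](ρ[b/g](S))))))) → 1
  π[c](π[v,c]((ρ[a/b](T) ⋈[h=g] (S − π[g,c,v](ρ[c/b](ρ[g/c](ρ[b/g](S)))))))) → 1

== RESULT ==
c
2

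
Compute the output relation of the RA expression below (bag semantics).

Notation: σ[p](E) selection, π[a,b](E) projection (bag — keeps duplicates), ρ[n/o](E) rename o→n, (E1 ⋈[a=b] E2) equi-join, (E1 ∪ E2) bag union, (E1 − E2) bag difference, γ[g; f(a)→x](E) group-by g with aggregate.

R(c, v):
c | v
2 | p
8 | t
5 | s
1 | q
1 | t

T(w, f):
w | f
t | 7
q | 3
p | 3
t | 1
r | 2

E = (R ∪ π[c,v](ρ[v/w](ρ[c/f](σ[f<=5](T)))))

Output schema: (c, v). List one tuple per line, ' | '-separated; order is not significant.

Row counts bottom-up:
  R → 5
  T → 5
  σ[f<=5](T) → 4
  ρ[c/f](σ[f<=5](T)) → 4
  ρ[v/w](ρ[c/f](σ[f<=5](T))) → 4
  π[c,v](ρ[v/w](ρ[c/f](σ[f<=5](T)))) → 4
  (R ∪ π[c,v](ρ[v/w](ρ[c/f](σ[f<=5](T))))) → 9

== RESULT ==
c | v
1 | q
1 | t
1 | t
2 | p
2 | r
3 | p
3 | q
5 | s
8 | t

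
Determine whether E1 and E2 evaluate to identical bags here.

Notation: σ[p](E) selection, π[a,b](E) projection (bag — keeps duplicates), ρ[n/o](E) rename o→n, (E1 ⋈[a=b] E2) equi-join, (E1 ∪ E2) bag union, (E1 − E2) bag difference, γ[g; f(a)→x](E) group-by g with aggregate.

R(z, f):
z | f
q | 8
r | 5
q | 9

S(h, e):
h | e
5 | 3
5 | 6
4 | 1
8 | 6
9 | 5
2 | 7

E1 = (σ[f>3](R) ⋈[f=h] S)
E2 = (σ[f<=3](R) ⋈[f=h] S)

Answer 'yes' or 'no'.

E1 per-node cardinality:
  R → 3
  σ[f>3](R) → 3
  S → 6
  (σ[f>3](R) ⋈[f=h] S) → 4
E2 per-node cardinality:
  R → 3
  σ[f<=3](R) → 0
  S → 6
  (σ[f<=3](R) ⋈[f=h] S) → 0

E1 result:
z | f | h | e
q | 8 | 8 | 6
q | 9 | 9 | 5
r | 5 | 5 | 3
r | 5 | 5 | 6
E2 result:
z | f | h | e
(0 rows)
Witness: ('q', 9, 9, 5) appears 1× in E1 but 0× in E2.

no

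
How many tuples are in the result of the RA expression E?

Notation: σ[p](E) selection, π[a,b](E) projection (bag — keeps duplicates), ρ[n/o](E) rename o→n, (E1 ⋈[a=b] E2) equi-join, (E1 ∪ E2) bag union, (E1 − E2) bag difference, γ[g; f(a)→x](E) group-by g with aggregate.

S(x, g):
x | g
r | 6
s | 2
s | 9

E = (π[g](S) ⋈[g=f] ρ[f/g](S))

Per-node cardinality:
  S → 3
  π[g](S) → 3
  S → 3
  ρ[f/g](S) → 3
  (π[g](S) ⋈[g=f] ρ[f/g](S)) → 3

|E| = 3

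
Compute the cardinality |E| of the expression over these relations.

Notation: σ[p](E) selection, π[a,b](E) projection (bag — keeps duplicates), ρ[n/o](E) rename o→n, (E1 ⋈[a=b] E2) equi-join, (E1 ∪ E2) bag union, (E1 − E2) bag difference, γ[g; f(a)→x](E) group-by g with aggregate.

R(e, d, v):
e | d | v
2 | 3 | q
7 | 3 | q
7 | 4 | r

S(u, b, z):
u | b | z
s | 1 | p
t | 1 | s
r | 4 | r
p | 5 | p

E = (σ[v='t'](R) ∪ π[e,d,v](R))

Subexpression sizes:
  R → 3
  σ[v='t'](R) → 0
  R → 3
  π[e,d,v](R) → 3
  (σ[v='t'](R) ∪ π[e,d,v](R)) → 3

|E| = 3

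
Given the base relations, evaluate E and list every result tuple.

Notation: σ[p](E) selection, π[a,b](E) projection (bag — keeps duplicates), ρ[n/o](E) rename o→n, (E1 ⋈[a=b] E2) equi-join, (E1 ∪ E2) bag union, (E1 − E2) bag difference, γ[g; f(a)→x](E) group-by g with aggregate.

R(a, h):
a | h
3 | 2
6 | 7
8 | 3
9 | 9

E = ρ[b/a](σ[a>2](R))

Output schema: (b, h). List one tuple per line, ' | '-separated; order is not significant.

Row counts bottom-up:
  R → 4
  σ[a>2](R) → 4
  ρ[b/a](σ[a>2](R)) → 4

== RESULT ==
b | h
3 | 2
6 | 7
8 | 3
9 | 9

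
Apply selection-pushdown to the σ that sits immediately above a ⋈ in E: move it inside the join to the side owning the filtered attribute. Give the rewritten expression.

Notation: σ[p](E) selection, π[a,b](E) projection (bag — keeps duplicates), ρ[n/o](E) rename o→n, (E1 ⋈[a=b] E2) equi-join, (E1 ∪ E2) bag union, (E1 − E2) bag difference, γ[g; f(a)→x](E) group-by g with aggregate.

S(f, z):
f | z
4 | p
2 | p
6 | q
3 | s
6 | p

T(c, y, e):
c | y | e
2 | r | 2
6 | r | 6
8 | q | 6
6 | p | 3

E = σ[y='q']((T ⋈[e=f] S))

σ filters on y, owned by the left side.
E' = (σ[y='q'](T) ⋈[e=f] S)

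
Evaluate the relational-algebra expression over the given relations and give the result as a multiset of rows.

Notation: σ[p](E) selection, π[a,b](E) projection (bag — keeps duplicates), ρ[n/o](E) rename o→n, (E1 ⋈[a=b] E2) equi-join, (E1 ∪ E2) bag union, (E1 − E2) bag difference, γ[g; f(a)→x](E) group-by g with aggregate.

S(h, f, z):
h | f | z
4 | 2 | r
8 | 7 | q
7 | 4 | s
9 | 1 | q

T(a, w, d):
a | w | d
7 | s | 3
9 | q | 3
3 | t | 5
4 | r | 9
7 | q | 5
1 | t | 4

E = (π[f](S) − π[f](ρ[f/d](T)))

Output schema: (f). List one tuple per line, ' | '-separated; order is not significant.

Subexpression sizes:
  S → 4
  π[f](S) → 4
  T → 6
  ρ[f/d](T) → 6
  π[f](ρ[f/d](T)) → 6
  (π[f](S) − π[f](ρ[f/d](T))) → 3

== RESULT ==
f
1
2
7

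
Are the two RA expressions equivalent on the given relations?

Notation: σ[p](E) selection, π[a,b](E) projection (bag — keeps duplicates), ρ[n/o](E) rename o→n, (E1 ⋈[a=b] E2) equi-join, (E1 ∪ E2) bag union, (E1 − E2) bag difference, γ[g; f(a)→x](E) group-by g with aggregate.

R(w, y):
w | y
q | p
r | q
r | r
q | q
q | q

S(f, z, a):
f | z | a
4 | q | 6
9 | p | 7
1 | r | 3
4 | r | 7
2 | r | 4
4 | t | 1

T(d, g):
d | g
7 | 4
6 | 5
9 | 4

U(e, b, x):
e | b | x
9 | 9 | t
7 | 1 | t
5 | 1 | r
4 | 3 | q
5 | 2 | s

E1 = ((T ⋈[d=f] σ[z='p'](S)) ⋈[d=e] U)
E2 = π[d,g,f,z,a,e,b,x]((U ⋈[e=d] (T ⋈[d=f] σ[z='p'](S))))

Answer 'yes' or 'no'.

E1 row counts bottom-up:
  T → 3
  S → 6
  σ[z='p'](S) → 1
  (T ⋈[d=f] σ[z='p'](S)) → 1
  U → 5
  ((T ⋈[d=f] σ[z='p'](S)) ⋈[d=e] U) → 1
E2 row counts bottom-up:
  U → 5
  T → 3
  S → 6
  σ[z='p'](S) → 1
  (T ⋈[d=f] σ[z='p'](S)) → 1
  (U ⋈[e=d] (T ⋈[d=f] σ[z='p'](S))) → 1
  π[d,g,f,z,a,e,b,x]((U ⋈[e=d] (T ⋈[d=f] σ[z='p'](S)))) → 1

E1 and E2 produce the same multiset:
d | g | f | z | a | e | b | x
9 | 4 | 9 | p | 7 | 9 | 9 | t

yes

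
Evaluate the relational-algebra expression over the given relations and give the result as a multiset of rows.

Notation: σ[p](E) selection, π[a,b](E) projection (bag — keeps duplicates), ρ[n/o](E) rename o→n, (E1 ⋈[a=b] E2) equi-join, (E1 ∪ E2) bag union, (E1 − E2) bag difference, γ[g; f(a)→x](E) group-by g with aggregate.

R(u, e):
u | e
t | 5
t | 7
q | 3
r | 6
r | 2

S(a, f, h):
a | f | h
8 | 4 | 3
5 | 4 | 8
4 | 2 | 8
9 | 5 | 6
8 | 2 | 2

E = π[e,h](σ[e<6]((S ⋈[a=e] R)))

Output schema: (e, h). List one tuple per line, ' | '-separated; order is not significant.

Row counts bottom-up:
  S → 5
  R → 5
  (S ⋈[a=e] R) → 1
  σ[e<6]((S ⋈[a=e] R)) → 1
  π[e,h](σ[e<6]((S ⋈[a=e] R))) → 1

== RESULT ==
e | h
5 | 8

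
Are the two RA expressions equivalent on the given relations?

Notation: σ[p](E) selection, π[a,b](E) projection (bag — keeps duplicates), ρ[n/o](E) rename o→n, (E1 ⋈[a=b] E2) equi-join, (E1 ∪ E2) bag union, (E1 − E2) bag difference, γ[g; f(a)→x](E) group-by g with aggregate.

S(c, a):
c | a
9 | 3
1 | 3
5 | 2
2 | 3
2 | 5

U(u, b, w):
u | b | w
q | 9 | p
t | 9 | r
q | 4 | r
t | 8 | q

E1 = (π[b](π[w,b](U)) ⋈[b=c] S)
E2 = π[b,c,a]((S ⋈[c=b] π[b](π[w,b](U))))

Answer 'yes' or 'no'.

E1 per-node cardinality:
  U → 4
  π[w,b](U) → 4
  π[b](π[w,b](U)) → 4
  S → 5
  (π[b](π[w,b](U)) ⋈[b=c] S) → 2
E2 per-node cardinality:
  S → 5
  U → 4
  π[w,b](U) → 4
  π[b](π[w,b](U)) → 4
  (S ⋈[c=b] π[b](π[w,b](U))) → 2
  π[b,c,a]((S ⋈[c=b] π[b](π[w,b](U)))) → 2

E1 and E2 produce the same multiset:
b | c | a
9 | 9 | 3
9 | 9 | 3

yes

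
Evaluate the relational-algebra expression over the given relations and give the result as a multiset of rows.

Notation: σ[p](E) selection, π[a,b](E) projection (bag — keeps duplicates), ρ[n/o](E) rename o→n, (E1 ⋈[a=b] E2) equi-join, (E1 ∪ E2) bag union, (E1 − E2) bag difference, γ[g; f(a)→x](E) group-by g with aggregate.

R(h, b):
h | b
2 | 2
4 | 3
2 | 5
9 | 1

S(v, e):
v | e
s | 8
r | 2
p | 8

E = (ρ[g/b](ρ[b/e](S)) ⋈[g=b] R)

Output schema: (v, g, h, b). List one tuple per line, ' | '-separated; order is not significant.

Subexpression sizes:
  S → 3
  ρ[b/e](S) → 3
  ρ[g/b](ρ[b/e](S)) → 3
  R → 4
  (ρ[g/b](ρ[b/e](S)) ⋈[g=b] R) → 1

== RESULT ==
v | g | h | b
r | 2 | 2 | 2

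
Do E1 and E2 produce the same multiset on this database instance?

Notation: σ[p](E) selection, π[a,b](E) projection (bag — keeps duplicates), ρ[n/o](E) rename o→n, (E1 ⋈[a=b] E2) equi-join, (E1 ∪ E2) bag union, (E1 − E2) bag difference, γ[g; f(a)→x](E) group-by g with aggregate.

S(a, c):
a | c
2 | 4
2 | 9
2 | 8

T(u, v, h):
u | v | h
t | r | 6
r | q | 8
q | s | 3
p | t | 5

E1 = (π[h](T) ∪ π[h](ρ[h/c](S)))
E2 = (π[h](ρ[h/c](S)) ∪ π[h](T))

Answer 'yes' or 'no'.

E1 stepwise |·|:
  T → 4
  π[h](T) → 4
  S → 3
  ρ[h/c](S) → 3
  π[h](ρ[h/c](S)) → 3
  (π[h](T) ∪ π[h](ρ[h/c](S))) → 7
E2 stepwise |·|:
  S → 3
  ρ[h/c](S) → 3
  π[h](ρ[h/c](S)) → 3
  T → 4
  π[h](T) → 4
  (π[h](ρ[h/c](S)) ∪ π[h](T)) → 7

E1 and E2 produce the same multiset:
h
3
4
5
6
8
8
9

yes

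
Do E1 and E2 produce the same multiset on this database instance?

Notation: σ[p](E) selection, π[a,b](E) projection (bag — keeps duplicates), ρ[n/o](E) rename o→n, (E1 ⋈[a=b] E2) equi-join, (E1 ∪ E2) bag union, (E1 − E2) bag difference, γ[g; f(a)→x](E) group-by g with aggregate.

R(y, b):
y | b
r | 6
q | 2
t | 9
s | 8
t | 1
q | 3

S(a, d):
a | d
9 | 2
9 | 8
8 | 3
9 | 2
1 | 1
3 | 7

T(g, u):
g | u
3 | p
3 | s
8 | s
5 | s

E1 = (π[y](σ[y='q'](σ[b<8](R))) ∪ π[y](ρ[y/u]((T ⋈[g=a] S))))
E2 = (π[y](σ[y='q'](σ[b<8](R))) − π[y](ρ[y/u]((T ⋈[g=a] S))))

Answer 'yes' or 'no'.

E1 subexpression sizes:
  R → 6
  σ[b<8](R) → 4
  σ[y='q'](σ[b<8](R)) → 2
  π[y](σ[y='q'](σ[b<8](R))) → 2
  T → 4
  S → 6
  (T ⋈[g=a] S) → 3
  ρ[y/u]((T ⋈[g=a] S)) → 3
  π[y](ρ[y/u]((T ⋈[g=a] S))) → 3
  (π[y](σ[y='q'](σ[b<8](R))) ∪ π[y](ρ[y/u]((T ⋈[g=a] S)))) → 5
E2 subexpression sizes:
  R → 6
  σ[b<8](R) → 4
  σ[y='q'](σ[b<8](R)) → 2
  π[y](σ[y='q'](σ[b<8](R))) → 2
  T → 4
  S → 6
  (T ⋈[g=a] S) → 3
  ρ[y/u]((T ⋈[g=a] S)) → 3
  π[y](ρ[y/u]((T ⋈[g=a] S))) → 3
  (π[y](σ[y='q'](σ[b<8](R))) − π[y](ρ[y/u]((T ⋈[g=a] S)))) → 2

E1 result:
y
p
q
q
s
s
E2 result:
y
q
q
Witness: ('p',) appears 1× in E1 but 0× in E2.

no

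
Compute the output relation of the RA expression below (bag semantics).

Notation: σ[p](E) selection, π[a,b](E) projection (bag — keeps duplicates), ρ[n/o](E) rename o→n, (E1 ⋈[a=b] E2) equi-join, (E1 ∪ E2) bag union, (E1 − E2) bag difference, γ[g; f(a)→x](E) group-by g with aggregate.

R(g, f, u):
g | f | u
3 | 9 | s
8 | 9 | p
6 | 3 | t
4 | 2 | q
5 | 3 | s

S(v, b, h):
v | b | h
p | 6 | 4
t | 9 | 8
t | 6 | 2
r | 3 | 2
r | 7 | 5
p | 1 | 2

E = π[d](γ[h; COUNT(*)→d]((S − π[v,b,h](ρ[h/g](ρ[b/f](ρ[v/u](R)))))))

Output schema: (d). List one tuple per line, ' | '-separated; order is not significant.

Per-node cardinality:
  S → 6
  R → 5
  ρ[v/u](R) → 5
  ρ[b/f](ρ[v/u](R)) → 5
  ρ[h/g](ρ[b/f](ρ[v/u](R))) → 5
  π[v,b,h](ρ[h/g](ρ[b/f](ρ[v/u](R)))) → 5
  (S − π[v,b,h](ρ[h/g](ρ[b/f](ρ[v/u](R))))) → 6
  γ[h; COUNT(*)→d]((S − π[v,b,h](ρ[h/g](ρ[b/f](ρ[v/u](R)))))) → 4
  π[d](γ[h; COUNT(*)→d]((S − π[v,b,h](ρ[h/g](ρ[b/f](ρ[v/u](R))))))) → 4

== RESULT ==
d
1
1
1
3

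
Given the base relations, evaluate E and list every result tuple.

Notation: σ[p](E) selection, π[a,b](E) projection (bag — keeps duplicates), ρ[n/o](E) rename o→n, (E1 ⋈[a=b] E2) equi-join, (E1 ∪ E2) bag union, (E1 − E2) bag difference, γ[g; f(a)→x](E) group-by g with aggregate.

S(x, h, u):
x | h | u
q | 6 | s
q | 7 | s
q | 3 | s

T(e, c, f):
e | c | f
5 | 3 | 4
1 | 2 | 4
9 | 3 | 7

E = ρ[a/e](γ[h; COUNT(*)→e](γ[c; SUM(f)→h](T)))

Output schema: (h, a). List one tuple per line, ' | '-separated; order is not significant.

Per-node cardinality:
  T → 3
  γ[c; SUM(f)→h](T) → 2
  γ[h; COUNT(*)→e](γ[c; SUM(f)→h](T)) → 2
  ρ[a/e](γ[h; COUNT(*)→e](γ[c; SUM(f)→h](T))) → 2

== RESULT ==
h | a
4 | 1
11 | 1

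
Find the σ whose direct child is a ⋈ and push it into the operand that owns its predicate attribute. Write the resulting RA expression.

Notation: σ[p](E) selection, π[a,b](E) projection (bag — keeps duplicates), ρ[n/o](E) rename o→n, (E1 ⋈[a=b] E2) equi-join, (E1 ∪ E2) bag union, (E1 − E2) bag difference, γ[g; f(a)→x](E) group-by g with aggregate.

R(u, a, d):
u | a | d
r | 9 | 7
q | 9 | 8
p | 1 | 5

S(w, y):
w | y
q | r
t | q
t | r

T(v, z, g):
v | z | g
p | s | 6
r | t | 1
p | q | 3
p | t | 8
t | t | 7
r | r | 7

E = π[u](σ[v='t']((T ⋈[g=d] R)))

σ filters on v, owned by the left side.
E' = π[u]((σ[v='t'](T) ⋈[g=d] R))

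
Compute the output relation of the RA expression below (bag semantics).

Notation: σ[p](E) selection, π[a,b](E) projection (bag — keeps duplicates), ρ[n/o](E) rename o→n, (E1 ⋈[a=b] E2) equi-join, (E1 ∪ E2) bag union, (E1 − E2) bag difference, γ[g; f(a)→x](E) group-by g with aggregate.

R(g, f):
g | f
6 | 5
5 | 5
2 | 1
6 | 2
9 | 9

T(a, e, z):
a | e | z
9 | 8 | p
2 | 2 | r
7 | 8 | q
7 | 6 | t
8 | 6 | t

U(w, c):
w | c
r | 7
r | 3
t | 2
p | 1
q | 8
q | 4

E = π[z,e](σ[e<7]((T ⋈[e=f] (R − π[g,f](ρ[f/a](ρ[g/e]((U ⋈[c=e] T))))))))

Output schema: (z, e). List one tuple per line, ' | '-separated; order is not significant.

Row counts bottom-up:
  T → 5
  R → 5
  U → 6
  T → 5
  (U ⋈[c=e] T) → 3
  ρ[g/e]((U ⋈[c=e] T)) → 3
  ρ[f/a](ρ[g/e]((U ⋈[c=e] T))) → 3
  π[g,f](ρ[f/a](ρ[g/e]((U ⋈[c=e] T)))) → 3
  (R − π[g,f](ρ[f/a](ρ[g/e]((U ⋈[c=e] T))))) → 5
  (T ⋈[e=f] (R − π[g,f](ρ[f/a](ρ[g/e]((U ⋈[c=e] T)))))) → 1
  σ[e<7]((T ⋈[e=f] (R − π[g,f](ρ[f/a](ρ[g/e]((U ⋈[c=e] T))))))) → 1
  π[z,e](σ[e<7]((T ⋈[e=f] (R − π[g,f](ρ[f/a](ρ[g/e]((U ⋈[c=e] T)))))))) → 1

== RESULT ==
z | e
r | 2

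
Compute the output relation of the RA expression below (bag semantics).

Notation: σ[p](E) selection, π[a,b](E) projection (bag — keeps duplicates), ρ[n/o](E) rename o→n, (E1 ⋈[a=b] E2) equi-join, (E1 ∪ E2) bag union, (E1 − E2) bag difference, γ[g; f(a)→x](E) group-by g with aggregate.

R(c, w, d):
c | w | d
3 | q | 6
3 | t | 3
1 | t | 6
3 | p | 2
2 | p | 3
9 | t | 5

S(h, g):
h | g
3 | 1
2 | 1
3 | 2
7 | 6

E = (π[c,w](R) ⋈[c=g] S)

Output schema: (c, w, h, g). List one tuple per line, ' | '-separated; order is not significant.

Subexpression sizes:
  R → 6
  π[c,w](R) → 6
  S → 4
  (π[c,w](R) ⋈[c=g] S) → 3

== RESULT ==
c | w | h | g
1 | t | 2 | 1
1 | t | 3 | 1
2 | p | 3 | 2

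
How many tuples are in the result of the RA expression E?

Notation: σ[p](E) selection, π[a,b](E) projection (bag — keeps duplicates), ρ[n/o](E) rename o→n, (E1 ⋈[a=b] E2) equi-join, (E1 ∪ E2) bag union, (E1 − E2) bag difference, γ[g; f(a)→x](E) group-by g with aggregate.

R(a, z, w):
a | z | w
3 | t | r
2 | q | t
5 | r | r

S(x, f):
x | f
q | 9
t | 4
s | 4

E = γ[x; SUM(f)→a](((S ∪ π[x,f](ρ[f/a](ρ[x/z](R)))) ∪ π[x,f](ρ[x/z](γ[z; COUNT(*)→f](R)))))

Subexpression sizes:
  S → 3
  R → 3
  ρ[x/z](R) → 3
  ρ[f/a](ρ[x/z](R)) → 3
  π[x,f](ρ[f/a](ρ[x/z](R))) → 3
  (S ∪ π[x,f](ρ[f/a](ρ[x/z](R)))) → 6
  R → 3
  γ[z; COUNT(*)→f](R) → 3
  ρ[x/z](γ[z; COUNT(*)→f](R)) → 3
  π[x,f](ρ[x/z](γ[z; COUNT(*)→f](R))) → 3
  ((S ∪ π[x,f](ρ[f/a](ρ[x/z](R)))) ∪ π[x,f](ρ[x/z](γ[z; COUNT(*)→f](R)))) → 9
  γ[x; SUM(f)→a](((S ∪ π[x,f](ρ[f/a](ρ[x/z](R)))) ∪ π[x,f](ρ[x/z](γ[z; COUNT(*)→f](R))))) → 4

|E| = 4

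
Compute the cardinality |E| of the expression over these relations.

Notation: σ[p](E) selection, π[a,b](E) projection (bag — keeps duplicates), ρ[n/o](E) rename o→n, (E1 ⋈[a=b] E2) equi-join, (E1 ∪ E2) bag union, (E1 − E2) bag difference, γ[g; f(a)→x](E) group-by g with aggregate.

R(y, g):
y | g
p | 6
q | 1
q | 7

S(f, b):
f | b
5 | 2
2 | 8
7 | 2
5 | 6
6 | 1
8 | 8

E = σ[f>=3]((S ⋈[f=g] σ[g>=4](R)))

Subexpression sizes:
  S → 6
  R → 3
  σ[g>=4](R) → 2
  (S ⋈[f=g] σ[g>=4](R)) → 2
  σ[f>=3]((S ⋈[f=g] σ[g>=4](R))) → 2

|E| = 2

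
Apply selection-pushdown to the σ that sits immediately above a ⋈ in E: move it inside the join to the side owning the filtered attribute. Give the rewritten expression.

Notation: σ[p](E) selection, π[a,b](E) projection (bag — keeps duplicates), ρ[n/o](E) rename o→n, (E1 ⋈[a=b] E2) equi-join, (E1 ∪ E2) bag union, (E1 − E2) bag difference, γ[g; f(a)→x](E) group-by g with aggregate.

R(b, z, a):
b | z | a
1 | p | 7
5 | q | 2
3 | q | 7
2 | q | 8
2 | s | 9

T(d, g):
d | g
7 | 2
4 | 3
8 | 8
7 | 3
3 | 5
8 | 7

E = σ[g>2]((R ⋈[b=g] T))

σ filters on g, owned by the right side.
E' = (R ⋈[b=g] σ[g>2](T))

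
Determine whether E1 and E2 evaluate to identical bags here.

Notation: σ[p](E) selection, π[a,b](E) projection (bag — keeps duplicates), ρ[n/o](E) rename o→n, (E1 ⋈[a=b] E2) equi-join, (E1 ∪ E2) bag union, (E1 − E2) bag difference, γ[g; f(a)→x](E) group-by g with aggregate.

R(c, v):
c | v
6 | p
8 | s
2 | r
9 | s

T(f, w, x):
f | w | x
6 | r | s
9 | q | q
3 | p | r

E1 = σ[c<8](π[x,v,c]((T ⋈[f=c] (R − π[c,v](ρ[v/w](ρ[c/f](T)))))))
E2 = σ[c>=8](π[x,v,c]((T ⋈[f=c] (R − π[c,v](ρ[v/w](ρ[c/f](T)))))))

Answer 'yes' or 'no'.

E1 row counts bottom-up:
  T → 3
  R → 4
  T → 3
  ρ[c/f](T) → 3
  ρ[v/w](ρ[c/f](T)) → 3
  π[c,v](ρ[v/w](ρ[c/f](T))) → 3
  (R − π[c,v](ρ[v/w](ρ[c/f](T)))) → 4
  (T ⋈[f=c] (R − π[c,v](ρ[v/w](ρ[c/f](T))))) → 2
  π[x,v,c]((T ⋈[f=c] (R − π[c,v](ρ[v/w](ρ[c/f](T)))))) → 2
  σ[c<8](π[x,v,c]((T ⋈[f=c] (R − π[c,v](ρ[v/w](ρ[c/f](T))))))) → 1
E2 row counts bottom-up:
  T → 3
  R → 4
  T → 3
  ρ[c/f](T) → 3
  ρ[v/w](ρ[c/f](T)) → 3
  π[c,v](ρ[v/w](ρ[c/f](T))) → 3
  (R − π[c,v](ρ[v/w](ρ[c/f](T)))) → 4
  (T ⋈[f=c] (R − π[c,v](ρ[v/w](ρ[c/f](T))))) → 2
  π[x,v,c]((T ⋈[f=c] (R − π[c,v](ρ[v/w](ρ[c/f](T)))))) → 2
  σ[c>=8](π[x,v,c]((T ⋈[f=c] (R − π[c,v](ρ[v/w](ρ[c/f](T))))))) → 1

E1 result:
x | v | c
s | p | 6
E2 result:
x | v | c
q | s | 9
Witness: ('q', 's', 9) appears 0× in E1 but 1× in E2.

no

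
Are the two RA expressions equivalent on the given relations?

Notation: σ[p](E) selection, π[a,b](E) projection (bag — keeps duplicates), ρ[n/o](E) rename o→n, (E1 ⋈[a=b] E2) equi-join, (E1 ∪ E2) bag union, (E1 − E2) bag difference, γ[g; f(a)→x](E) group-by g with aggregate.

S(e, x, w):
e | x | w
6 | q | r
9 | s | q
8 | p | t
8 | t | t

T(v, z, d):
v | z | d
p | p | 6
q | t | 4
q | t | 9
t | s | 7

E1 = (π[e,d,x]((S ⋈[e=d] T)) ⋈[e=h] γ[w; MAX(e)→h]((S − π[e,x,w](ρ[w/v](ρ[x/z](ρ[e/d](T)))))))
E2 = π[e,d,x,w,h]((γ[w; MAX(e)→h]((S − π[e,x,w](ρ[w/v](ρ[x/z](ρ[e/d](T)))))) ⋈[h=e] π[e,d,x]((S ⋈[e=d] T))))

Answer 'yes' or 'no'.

E1 subexpression sizes:
  S → 4
  T → 4
  (S ⋈[e=d] T) → 2
  π[e,d,x]((S ⋈[e=d] T)) → 2
  S → 4
  T → 4
  ρ[e/d](T) → 4
  ρ[x/z](ρ[e/d](T)) → 4
  ρ[w/v](ρ[x/z](ρ[e/d](T))) → 4
  π[e,x,w](ρ[w/v](ρ[x/z](ρ[e/d](T)))) → 4
  (S − π[e,x,w](ρ[w/v](ρ[x/z](ρ[e/d](T))))) → 4
  γ[w; MAX(e)→h]((S − π[e,x,w](ρ[w/v](ρ[x/z](ρ[e/d](T)))))) → 3
  (π[e,d,x]((S ⋈[e=d] T)) ⋈[e=h] γ[w; MAX(e)→h]((S − π[e,x,w](ρ[w/v](ρ[x/z](ρ[e/d](T))))))) → 2
E2 subexpression sizes:
  S → 4
  T → 4
  ρ[e/d](T) → 4
  ρ[x/z](ρ[e/d](T)) → 4
  ρ[w/v](ρ[x/z](ρ[e/d](T))) → 4
  π[e,x,w](ρ[w/v](ρ[x/z](ρ[e/d](T)))) → 4
  (S − π[e,x,w](ρ[w/v](ρ[x/z](ρ[e/d](T))))) → 4
  γ[w; MAX(e)→h]((S − π[e,x,w](ρ[w/v](ρ[x/z](ρ[e/d](T)))))) → 3
  S → 4
  T → 4
  (S ⋈[e=d] T) → 2
  π[e,d,x]((S ⋈[e=d] T)) → 2
  (γ[w; MAX(e)→h]((S − π[e,x,w](ρ[w/v](ρ[x/z](ρ[e/d](T)))))) ⋈[h=e] π[e,d,x]((S ⋈[e=d] T))) → 2
  π[e,d,x,w,h]((γ[w; MAX(e)→h]((S − π[e,x,w](ρ[w/v](ρ[x/z](ρ[e/d](T)))))) ⋈[h=e] π[e,d,x]((S ⋈[e=d] T)))) → 2

E1 and E2 produce the same multiset:
e | d | x | w | h
6 | 6 | q | r | 6
9 | 9 | s | q | 9

yes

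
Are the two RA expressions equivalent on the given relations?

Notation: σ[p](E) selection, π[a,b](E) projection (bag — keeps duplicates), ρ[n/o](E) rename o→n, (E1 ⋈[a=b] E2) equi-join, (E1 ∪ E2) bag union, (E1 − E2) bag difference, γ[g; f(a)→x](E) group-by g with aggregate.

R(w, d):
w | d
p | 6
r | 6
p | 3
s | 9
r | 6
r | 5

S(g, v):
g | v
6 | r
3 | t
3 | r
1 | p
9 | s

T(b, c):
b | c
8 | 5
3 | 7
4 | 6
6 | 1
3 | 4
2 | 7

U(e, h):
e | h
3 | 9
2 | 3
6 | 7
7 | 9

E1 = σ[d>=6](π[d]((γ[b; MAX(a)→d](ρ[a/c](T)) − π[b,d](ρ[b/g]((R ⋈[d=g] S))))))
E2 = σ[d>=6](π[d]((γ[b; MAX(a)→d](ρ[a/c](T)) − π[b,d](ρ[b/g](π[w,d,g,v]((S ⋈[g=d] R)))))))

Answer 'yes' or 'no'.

E1 subexpression sizes:
  T → 6
  ρ[a/c](T) → 6
  γ[b; MAX(a)→d](ρ[a/c](T)) → 5
  R → 6
  S → 5
  (R ⋈[d=g] S) → 6
  ρ[b/g]((R ⋈[d=g] S)) → 6
  π[b,d](ρ[b/g]((R ⋈[d=g] S))) → 6
  (γ[b; MAX(a)→d](ρ[a/c](T)) − π[b,d](ρ[b/g]((R ⋈[d=g] S)))) → 5
  π[d]((γ[b; MAX(a)→d](ρ[a/c](T)) − π[b,d](ρ[b/g]((R ⋈[d=g] S))))) → 5
  σ[d>=6](π[d]((γ[b; MAX(a)→d](ρ[a/c](T)) − π[b,d](ρ[b/g]((R ⋈[d=g] S)))))) → 3
E2 subexpression sizes:
  T → 6
  ρ[a/c](T) → 6
  γ[b; MAX(a)→d](ρ[a/c](T)) → 5
  S → 5
  R → 6
  (S ⋈[g=d] R) → 6
  π[w,d,g,v]((S ⋈[g=d] R)) → 6
  ρ[b/g](π[w,d,g,v]((S ⋈[g=d] R))) → 6
  π[b,d](ρ[b/g](π[w,d,g,v]((S ⋈[g=d] R)))) → 6
  (γ[b; MAX(a)→d](ρ[a/c](T)) − π[b,d](ρ[b/g](π[w,d,g,v]((S ⋈[g=d] R))))) → 5
  π[d]((γ[b; MAX(a)→d](ρ[a/c](T)) − π[b,d](ρ[b/g](π[w,d,g,v]((S ⋈[g=d] R)))))) → 5
  σ[d>=6](π[d]((γ[b; MAX(a)→d](ρ[a/c](T)) − π[b,d](ρ[b/g](π[w,d,g,v]((S ⋈[g=d] R))))))) → 3

E1 and E2 produce the same multiset:
d
6
7
7

yes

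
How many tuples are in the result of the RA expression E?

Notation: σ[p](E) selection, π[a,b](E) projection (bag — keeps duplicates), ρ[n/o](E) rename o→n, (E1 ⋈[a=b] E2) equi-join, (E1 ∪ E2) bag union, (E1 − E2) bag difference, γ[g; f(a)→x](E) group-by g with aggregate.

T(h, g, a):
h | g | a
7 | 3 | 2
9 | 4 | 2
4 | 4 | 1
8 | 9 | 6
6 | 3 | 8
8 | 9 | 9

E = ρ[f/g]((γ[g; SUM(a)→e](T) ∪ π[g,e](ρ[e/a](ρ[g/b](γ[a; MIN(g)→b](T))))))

Stepwise |·|:
  T → 6
  γ[g; SUM(a)→e](T) → 3
  T → 6
  γ[a; MIN(g)→b](T) → 5
  ρ[g/b](γ[a; MIN(g)→b](T)) → 5
  ρ[e/a](ρ[g/b](γ[a; MIN(g)→b](T))) → 5
  π[g,e](ρ[e/a](ρ[g/b](γ[a; MIN(g)→b](T)))) → 5
  (γ[g; SUM(a)→e](T) ∪ π[g,e](ρ[e/a](ρ[g/b](γ[a; MIN(g)→b](T))))) → 8
  ρ[f/g]((γ[g; SUM(a)→e](T) ∪ π[g,e](ρ[e/a](ρ[g/b](γ[a; MIN(g)→b](T)))))) → 8

|E| = 8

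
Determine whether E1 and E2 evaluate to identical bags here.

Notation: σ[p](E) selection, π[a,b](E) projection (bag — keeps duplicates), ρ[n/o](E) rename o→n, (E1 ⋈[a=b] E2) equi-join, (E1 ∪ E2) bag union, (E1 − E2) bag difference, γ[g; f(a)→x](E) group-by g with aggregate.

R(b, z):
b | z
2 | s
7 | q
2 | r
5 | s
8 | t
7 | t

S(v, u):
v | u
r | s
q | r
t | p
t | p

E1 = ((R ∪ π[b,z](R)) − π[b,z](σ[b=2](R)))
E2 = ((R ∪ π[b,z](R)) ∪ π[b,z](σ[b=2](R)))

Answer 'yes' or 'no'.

E1 row counts bottom-up:
  R → 6
  R → 6
  π[b,z](R) → 6
  (R ∪ π[b,z](R)) → 12
  R → 6
  σ[b=2](R) → 2
  π[b,z](σ[b=2](R)) → 2
  ((R ∪ π[b,z](R)) − π[b,z](σ[b=2](R))) → 10
E2 row counts bottom-up:
  R → 6
  R → 6
  π[b,z](R) → 6
  (R ∪ π[b,z](R)) → 12
  R → 6
  σ[b=2](R) → 2
  π[b,z](σ[b=2](R)) → 2
  ((R ∪ π[b,z](R)) ∪ π[b,z](σ[b=2](R))) → 14

E1 result:
b | z
2 | r
2 | s
5 | s
5 | s
7 | q
7 | q
7 | t
7 | t
8 | t
8 | t
E2 result:
b | z
2 | r
2 | r
2 | r
2 | s
2 | s
2 | s
5 | s
5 | s
7 | q
7 | q
7 | t
7 | t
8 | t
8 | t
Witness: (2, 's') appears 1× in E1 but 3× in E2.

no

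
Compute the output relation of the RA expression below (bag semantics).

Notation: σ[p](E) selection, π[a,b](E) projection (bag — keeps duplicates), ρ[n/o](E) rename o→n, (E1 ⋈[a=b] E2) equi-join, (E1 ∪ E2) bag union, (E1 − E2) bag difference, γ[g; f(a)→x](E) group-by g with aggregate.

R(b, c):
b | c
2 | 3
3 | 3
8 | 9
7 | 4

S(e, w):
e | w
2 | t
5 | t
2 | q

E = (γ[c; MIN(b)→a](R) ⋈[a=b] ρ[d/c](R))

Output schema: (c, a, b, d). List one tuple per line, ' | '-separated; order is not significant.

Row counts bottom-up:
  R → 4
  γ[c; MIN(b)→a](R) → 3
  R → 4
  ρ[d/c](R) → 4
  (γ[c; MIN(b)→a](R) ⋈[a=b] ρ[d/c](R)) → 3

== RESULT ==
c | a | b | d
3 | 2 | 2 | 3
4 | 7 | 7 | 4
9 | 8 | 8 | 9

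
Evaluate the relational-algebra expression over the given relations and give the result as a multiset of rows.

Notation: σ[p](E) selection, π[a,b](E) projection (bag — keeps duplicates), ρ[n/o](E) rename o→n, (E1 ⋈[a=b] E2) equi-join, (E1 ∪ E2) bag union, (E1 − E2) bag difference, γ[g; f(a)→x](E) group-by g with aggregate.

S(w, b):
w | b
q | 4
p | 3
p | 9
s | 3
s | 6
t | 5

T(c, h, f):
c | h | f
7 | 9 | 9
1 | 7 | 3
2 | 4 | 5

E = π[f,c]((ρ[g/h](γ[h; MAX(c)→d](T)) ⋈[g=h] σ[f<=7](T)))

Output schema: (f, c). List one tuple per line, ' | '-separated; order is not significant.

Stepwise |·|:
  T → 3
  γ[h; MAX(c)→d](T) → 3
  ρ[g/h](γ[h; MAX(c)→d](T)) → 3
  T → 3
  σ[f<=7](T) → 2
  (ρ[g/h](γ[h; MAX(c)→d](T)) ⋈[g=h] σ[f<=7](T)) → 2
  π[f,c]((ρ[g/h](γ[h; MAX(c)→d](T)) ⋈[g=h] σ[f<=7](T))) → 2

== RESULT ==
f | c
3 | 1
5 | 2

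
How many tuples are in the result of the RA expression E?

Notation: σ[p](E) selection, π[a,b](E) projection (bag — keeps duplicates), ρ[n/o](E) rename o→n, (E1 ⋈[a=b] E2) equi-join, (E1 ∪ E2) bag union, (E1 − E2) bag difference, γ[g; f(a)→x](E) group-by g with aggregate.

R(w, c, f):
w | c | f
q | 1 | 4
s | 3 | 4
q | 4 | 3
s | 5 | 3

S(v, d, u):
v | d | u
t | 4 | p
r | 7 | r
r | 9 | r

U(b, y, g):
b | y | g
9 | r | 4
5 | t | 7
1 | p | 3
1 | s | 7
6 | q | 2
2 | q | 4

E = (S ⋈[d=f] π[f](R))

Per-node cardinality:
  S → 3
  R → 4
  π[f](R) → 4
  (S ⋈[d=f] π[f](R)) → 2

|E| = 2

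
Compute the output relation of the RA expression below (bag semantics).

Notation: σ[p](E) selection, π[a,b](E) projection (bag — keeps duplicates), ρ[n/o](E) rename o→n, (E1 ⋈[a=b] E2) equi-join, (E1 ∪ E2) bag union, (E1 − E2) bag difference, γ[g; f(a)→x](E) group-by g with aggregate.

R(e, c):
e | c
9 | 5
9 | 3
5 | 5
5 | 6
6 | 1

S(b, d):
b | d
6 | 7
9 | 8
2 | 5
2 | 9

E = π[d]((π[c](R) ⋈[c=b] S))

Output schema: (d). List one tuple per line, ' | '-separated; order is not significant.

Per-node cardinality:
  R → 5
  π[c](R) → 5
  S → 4
  (π[c](R) ⋈[c=b] S) → 1
  π[d]((π[c](R) ⋈[c=b] S)) → 1

== RESULT ==
d
7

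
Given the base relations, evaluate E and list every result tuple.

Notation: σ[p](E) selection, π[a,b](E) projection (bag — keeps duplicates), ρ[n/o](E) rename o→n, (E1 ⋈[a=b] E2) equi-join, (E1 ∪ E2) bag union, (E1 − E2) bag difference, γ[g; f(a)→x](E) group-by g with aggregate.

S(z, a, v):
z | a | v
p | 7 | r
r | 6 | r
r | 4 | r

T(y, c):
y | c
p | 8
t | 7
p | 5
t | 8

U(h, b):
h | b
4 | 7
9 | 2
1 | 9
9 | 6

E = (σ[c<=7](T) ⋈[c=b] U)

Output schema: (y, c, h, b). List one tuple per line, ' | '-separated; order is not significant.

Row counts bottom-up:
  T → 4
  σ[c<=7](T) → 2
  U → 4
  (σ[c<=7](T) ⋈[c=b] U) → 1

== RESULT ==
y | c | h | b
t | 7 | 4 | 7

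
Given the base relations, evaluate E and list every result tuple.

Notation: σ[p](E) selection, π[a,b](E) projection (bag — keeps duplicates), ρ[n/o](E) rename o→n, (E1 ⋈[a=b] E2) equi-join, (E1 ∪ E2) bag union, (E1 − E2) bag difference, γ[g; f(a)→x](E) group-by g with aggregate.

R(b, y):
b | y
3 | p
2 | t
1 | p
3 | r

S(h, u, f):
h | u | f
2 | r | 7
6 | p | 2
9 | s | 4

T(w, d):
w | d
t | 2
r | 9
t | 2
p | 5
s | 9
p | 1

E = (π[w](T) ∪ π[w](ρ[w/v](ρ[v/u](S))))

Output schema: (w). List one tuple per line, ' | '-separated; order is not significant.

Stepwise |·|:
  T → 6
  π[w](T) → 6
  S → 3
  ρ[v/u](S) → 3
  ρ[w/v](ρ[v/u](S)) → 3
  π[w](ρ[w/v](ρ[v/u](S))) → 3
  (π[w](T) ∪ π[w](ρ[w/v](ρ[v/u](S)))) → 9

== RESULT ==
w
p
p
p
r
r
s
s
t
t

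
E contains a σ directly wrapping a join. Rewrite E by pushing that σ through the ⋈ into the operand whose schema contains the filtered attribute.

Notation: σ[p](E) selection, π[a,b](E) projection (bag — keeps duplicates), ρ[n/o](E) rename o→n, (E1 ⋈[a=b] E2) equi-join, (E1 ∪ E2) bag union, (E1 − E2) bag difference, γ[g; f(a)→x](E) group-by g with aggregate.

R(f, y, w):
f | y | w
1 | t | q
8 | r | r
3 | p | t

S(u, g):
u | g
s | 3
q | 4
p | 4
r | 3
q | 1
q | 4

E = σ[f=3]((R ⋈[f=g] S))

σ filters on f, owned by the left side.
E' = (σ[f=3](R) ⋈[f=g] S)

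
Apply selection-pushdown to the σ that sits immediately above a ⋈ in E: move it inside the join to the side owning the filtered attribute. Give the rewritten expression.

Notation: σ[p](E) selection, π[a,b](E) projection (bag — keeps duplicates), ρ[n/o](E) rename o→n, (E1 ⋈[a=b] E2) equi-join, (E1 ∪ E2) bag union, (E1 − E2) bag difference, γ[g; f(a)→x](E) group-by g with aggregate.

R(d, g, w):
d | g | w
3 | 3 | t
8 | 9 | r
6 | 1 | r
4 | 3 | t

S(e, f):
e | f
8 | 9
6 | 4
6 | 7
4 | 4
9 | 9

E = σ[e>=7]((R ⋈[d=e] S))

σ filters on e, owned by the right side.
E' = (R ⋈[d=e] σ[e>=7](S))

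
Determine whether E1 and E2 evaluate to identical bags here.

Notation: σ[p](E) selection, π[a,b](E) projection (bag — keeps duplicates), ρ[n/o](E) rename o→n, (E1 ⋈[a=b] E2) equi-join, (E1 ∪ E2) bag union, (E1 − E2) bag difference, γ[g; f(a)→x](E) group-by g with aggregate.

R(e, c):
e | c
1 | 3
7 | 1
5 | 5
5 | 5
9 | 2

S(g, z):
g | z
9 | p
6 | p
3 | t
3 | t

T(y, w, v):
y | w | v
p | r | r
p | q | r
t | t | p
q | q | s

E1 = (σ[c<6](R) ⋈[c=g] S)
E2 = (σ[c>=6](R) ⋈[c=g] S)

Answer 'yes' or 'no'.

E1 stepwise |·|:
  R → 5
  σ[c<6](R) → 5
  S → 4
  (σ[c<6](R) ⋈[c=g] S) → 2
E2 stepwise |·|:
  R → 5
  σ[c>=6](R) → 0
  S → 4
  (σ[c>=6](R) ⋈[c=g] S) → 0

E1 result:
e | c | g | z
1 | 3 | 3 | t
1 | 3 | 3 | t
E2 result:
e | c | g | z
(0 rows)
Witness: (1, 3, 3, 't') appears 2× in E1 but 0× in E2.

no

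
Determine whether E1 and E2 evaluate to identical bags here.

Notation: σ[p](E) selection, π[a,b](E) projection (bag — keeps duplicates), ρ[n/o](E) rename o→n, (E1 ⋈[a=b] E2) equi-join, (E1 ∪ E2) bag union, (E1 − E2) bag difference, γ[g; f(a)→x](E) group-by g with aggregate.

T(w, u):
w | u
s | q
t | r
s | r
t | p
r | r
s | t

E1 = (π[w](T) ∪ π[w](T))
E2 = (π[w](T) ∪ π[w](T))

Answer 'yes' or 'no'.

E1 per-node cardinality:
  T → 6
  π[w](T) → 6
  T → 6
  π[w](T) → 6
  (π[w](T) ∪ π[w](T)) → 12
E2 per-node cardinality:
  T → 6
  π[w](T) → 6
  T → 6
  π[w](T) → 6
  (π[w](T) ∪ π[w](T)) → 12

E1 and E2 produce the same multiset:
w
r
r
s
s
s
s
s
s
t
t
t
t

yes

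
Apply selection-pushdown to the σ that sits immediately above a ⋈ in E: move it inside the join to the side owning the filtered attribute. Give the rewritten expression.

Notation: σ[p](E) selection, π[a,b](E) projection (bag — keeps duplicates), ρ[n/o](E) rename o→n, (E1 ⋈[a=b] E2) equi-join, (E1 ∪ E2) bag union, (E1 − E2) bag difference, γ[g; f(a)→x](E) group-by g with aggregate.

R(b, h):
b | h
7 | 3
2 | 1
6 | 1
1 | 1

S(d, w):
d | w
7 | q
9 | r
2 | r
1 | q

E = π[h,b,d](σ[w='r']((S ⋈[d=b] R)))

σ filters on w, owned by the left side.
E' = π[h,b,d]((σ[w='r'](S) ⋈[d=b] R))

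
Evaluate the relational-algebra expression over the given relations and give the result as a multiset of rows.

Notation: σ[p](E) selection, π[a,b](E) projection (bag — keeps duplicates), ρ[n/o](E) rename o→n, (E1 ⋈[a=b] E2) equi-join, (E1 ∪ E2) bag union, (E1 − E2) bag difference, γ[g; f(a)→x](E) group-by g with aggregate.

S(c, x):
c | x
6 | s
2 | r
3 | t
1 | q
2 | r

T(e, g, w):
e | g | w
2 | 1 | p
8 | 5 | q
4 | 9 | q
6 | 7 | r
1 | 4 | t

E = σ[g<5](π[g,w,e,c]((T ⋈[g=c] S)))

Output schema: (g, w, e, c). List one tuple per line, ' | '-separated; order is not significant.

Subexpression sizes:
  T → 5
  S → 5
  (T ⋈[g=c] S) → 1
  π[g,w,e,c]((T ⋈[g=c] S)) → 1
  σ[g<5](π[g,w,e,c]((T ⋈[g=c] S))) → 1

== RESULT ==
g | w | e | c
1 | p | 2 | 1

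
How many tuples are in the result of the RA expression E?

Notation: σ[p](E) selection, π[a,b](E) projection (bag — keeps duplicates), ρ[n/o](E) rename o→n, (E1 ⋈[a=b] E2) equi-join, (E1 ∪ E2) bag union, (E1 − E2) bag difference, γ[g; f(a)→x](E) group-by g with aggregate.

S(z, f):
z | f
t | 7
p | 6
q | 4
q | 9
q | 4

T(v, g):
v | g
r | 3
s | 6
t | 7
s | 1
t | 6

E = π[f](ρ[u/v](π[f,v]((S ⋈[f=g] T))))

Stepwise |·|:
  S → 5
  T → 5
  (S ⋈[f=g] T) → 3
  π[f,v]((S ⋈[f=g] T)) → 3
  ρ[u/v](π[f,v]((S ⋈[f=g] T))) → 3
  π[f](ρ[u/v](π[f,v]((S ⋈[f=g] T)))) → 3

|E| = 3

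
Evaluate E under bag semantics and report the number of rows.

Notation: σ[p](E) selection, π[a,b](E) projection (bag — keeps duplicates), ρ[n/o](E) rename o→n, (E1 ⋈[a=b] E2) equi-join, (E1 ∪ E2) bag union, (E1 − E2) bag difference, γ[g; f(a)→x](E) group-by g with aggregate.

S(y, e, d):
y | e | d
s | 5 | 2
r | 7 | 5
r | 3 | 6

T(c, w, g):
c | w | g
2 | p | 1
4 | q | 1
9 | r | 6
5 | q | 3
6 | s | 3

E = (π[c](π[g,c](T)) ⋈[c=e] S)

Stepwise |·|:
  T → 5
  π[g,c](T) → 5
  π[c](π[g,c](T)) → 5
  S → 3
  (π[c](π[g,c](T)) ⋈[c=e] S) → 1

|E| = 1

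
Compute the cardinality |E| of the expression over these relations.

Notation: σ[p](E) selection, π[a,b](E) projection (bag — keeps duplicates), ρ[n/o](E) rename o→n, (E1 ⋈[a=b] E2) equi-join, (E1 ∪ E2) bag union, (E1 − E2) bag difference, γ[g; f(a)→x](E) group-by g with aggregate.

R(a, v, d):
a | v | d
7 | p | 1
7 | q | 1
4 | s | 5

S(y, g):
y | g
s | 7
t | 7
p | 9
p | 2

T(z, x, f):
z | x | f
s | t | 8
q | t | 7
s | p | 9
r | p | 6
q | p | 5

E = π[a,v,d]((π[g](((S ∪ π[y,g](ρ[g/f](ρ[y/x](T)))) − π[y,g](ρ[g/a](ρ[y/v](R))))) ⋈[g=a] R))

Stepwise |·|:
  S → 4
  T → 5
  ρ[y/x](T) → 5
  ρ[g/f](ρ[y/x](T)) → 5
  π[y,g](ρ[g/f](ρ[y/x](T))) → 5
  (S ∪ π[y,g](ρ[g/f](ρ[y/x](T)))) → 9
  R → 3
  ρ[y/v](R) → 3
  ρ[g/a](ρ[y/v](R)) → 3
  π[y,g](ρ[g/a](ρ[y/v](R))) → 3
  ((S ∪ π[y,g](ρ[g/f](ρ[y/x](T)))) − π[y,g](ρ[g/a](ρ[y/v](R)))) → 9
  π[g](((S ∪ π[y,g](ρ[g/f](ρ[y/x](T)))) − π[y,g](ρ[g/a](ρ[y/v](R))))) → 9
  R → 3
  (π[g](((S ∪ π[y,g](ρ[g/f](ρ[y/x](T)))) − π[y,g](ρ[g/a](ρ[y/v](R))))) ⋈[g=a] R) → 6
  π[a,v,d]((π[g](((S ∪ π[y,g](ρ[g/f](ρ[y/x](T)))) − π[y,g](ρ[g/a](ρ[y/v](R))))) ⋈[g=a] R)) → 6

|E| = 6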